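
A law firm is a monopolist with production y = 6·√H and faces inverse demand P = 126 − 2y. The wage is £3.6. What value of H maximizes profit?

Marginal revenue from the inverse demand is MR = 126 − 4y.
The marginal product is MP_H = 3·H^(-1/2).
A monopolist hires until marginal revenue product equals the wage: MR·MP_H = w.
At H, y = 6·√H. Substituting and solving: (126 − 24·√H)·3·H^(-1/2) = 3.6 gives H = 25.

H* = 25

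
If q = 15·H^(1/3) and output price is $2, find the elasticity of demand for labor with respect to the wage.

ε = -1.5

MP_H = (1/3)·15·H^(-2/3), so P·MP_H = w gives 10·H^(-2/3) = w.
Solving, H(w) = (10/w)^(3/2). This is a constant-elasticity form: H ∝ w^(−3/2), so ε = −3/2.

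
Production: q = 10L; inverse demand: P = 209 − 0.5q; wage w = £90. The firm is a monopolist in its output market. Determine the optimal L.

Marginal revenue from the inverse demand is MR = 209 − q.
The marginal product is MP_L = 10.
A monopolist hires until marginal revenue product equals the wage: MR·MP_L = w.
(209 − 10L)·10 = 90, so L = 20.

L* = 20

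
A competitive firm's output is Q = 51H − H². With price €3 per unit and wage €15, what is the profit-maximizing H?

H* = 23

The marginal product of H is MP_H = 51 − 2H.
A price-taking firm hires until the value of the marginal product equals the wage: P·MP_H = w, so 3·(51 − 2H) = 15.
Then 51 − 2H = 5, giving H = 23.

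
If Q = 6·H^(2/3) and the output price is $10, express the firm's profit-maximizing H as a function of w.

MP_H = (2/3)·6·H^(-1/3) = 4·H^(-1/3).
Setting P·MP_H = w: 40·H^(-1/3) = w.
Solving for H: H^(-1/3) = w/40, so H = (40/w)^(3).

H(w) = 64000/w³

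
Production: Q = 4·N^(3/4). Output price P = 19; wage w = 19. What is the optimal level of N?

MP_N = (3/4)·4·N^(-1/4) = 3·N^(-1/4).
Profit maximization for a price taker requires P·MP_N = w: 19·3·N^(-1/4) = 19.
So N^(-1/4) = 1/3, which gives N = 81.

N* = 81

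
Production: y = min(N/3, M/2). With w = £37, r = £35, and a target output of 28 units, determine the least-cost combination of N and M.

With a fixed-proportions technology, the cost-minimizing bundle uses no slack in either input: N/3 = M/2 = y.
So N = 3·28 = 84 and M = 2·28 = 56.

N* = 84, M* = 56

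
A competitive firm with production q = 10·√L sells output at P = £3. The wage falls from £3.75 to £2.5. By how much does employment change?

ΔL = 20

From P·MP_L = w with MP_L = 5·L^(-1/2), the labor demand is L(w) = (15/w)^(2).
At w = 3.75: L = 16. At w = 2.5: L = 36.
ΔL = 36 − 16 = 20.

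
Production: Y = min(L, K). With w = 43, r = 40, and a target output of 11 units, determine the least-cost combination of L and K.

With a fixed-proportions technology, the cost-minimizing bundle uses no slack in either input: L = K = Y.
So L = 11 and K = 11.

L* = 11, K* = 11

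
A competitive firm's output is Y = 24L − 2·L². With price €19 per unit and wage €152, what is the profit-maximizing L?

The marginal product of L is MP_L = 24 − 4L.
A price-taking firm hires until the value of the marginal product equals the wage: P·MP_L = w, so 19·(24 − 4L) = 152.
Then 24 − 4L = 8, giving L = 4.

L* = 4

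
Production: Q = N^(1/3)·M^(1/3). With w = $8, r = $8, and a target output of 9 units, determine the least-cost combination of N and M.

N* = 27, M* = 27

Cost minimization requires the marginal rate of technical substitution to equal the input-price ratio: MP_N/MP_M = w/r.
Here MP_N/MP_M = (1/3)·(M/N)/(1/3) = (M/N). Setting this equal to 8/8 = 1 gives M = N.
Substituting into Q = 9: N^(1/3)·(N)^(1/3) = 9.
Solving, N = 27 and M = 27.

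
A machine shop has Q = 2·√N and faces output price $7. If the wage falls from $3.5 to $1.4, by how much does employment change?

ΔN = 21

From P·MP_N = w with MP_N = N^(-1/2), the labor demand is N(w) = (7/w)^(2).
At w = 3.5: N = 4. At w = 1.4: N = 25.
ΔN = 25 − 4 = 21.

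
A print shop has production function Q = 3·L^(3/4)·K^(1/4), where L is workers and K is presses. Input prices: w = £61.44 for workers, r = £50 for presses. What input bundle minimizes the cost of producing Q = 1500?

L* = 625, K* = 256

Cost minimization requires the marginal rate of technical substitution to equal the input-price ratio: MP_L/MP_K = w/r.
Here MP_L/MP_K = (3/4)·(K/L)/(1/4) = 3·(K/L). Setting this equal to 61.44/50 = 1.2288 gives K = 0.4096L.
Substituting into Q = 1500: 3·L^(3/4)·(0.4096L)^(1/4) = 1500.
Solving, L = 625 and K = 256.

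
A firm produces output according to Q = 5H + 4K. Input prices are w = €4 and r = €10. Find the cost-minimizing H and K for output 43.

H* = 8.6, K* = 0

The inputs are perfect substitutes, so the firm uses whichever has the lower cost per unit of output.
Cost per unit of output via H is w/5 = 0.8; via K it is r/4 = 2.5. H is cheaper.
Producing Q = 43 with H alone: H = 8.6, K = 0.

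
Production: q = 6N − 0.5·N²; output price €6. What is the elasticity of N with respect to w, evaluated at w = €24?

From P·MP_N = w with MP_N = 6 − N, labor demand is N(w) = 6 − w/6.
dN/dw = −1/(6) = -1/6.
At w = 24, N = 2, so ε = (dN/dw)·(w/N) = (-1/6)·(24/2) = -2.

ε = -2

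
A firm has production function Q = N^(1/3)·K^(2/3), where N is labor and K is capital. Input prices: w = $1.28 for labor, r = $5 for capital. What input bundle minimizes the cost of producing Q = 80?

Cost minimization requires the marginal rate of technical substitution to equal the input-price ratio: MP_N/MP_K = w/r.
Here MP_N/MP_K = (1/3)·(K/N)/(2/3) = 0.5·(K/N). Setting this equal to 1.28/5 = 0.256 gives K = 0.512N.
Substituting into Q = 80: N^(1/3)·(0.512N)^(2/3) = 80.
Solving, N = 125 and K = 64.

N* = 125, K* = 64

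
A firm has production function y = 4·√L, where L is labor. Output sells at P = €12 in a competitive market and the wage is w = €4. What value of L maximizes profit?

L* = 36

MP_L = (1/2)·4·L^(-1/2) = 2·L^(-1/2).
Profit maximization for a price taker requires P·MP_L = w: 12·2·L^(-1/2) = 4.
So L^(-1/2) = 1/6, which gives L = 36.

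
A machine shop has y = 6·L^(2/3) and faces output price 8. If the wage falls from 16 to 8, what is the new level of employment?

From P·MP_L = w with MP_L = 4·L^(-1/3), the labor demand is L(w) = (32/w)^(3).
At w = 16: L = 8. At w = 8: L = 64.

L* = 64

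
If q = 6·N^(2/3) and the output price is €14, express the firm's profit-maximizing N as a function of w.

N(w) = 175616/w³

MP_N = (2/3)·6·N^(-1/3) = 4·N^(-1/3).
Setting P·MP_N = w: 56·N^(-1/3) = w.
Solving for N: N^(-1/3) = w/56, so N = (56/w)^(3).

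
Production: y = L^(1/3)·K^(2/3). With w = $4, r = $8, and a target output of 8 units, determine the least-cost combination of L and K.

L* = 8, K* = 8

Cost minimization requires the marginal rate of technical substitution to equal the input-price ratio: MP_L/MP_K = w/r.
Here MP_L/MP_K = (1/3)·(K/L)/(2/3) = 0.5·(K/L). Setting this equal to 4/8 = 0.5 gives K = L.
Substituting into y = 8: L^(1/3)·(L)^(2/3) = 8.
Solving, L = 8 and K = 8.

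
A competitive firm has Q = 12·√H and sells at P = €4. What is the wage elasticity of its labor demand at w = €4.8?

MP_H = (1/2)·12·H^(-1/2), so P·MP_H = w gives 24·H^(-1/2) = w.
Solving, H(w) = (24/w)^(2). This is a constant-elasticity form: H ∝ w^(−2), so ε = −2.

ε = -2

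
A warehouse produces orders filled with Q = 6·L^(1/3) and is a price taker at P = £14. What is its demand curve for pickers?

MP_L = (1/3)·6·L^(-2/3) = 2·L^(-2/3).
Setting P·MP_L = w: 28·L^(-2/3) = w.
Solving for L: L^(-2/3) = w/28, so L = (28/w)^(3/2).

L(w) = (28/w)^(3/2)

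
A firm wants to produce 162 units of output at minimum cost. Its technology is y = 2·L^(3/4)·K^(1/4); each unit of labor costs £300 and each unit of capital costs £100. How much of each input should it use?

Cost minimization requires the marginal rate of technical substitution to equal the input-price ratio: MP_L/MP_K = w/r.
Here MP_L/MP_K = (3/4)·(K/L)/(1/4) = 3·(K/L). Setting this equal to 300/100 = 3 gives K = L.
Substituting into y = 162: 2·L^(3/4)·(L)^(1/4) = 162.
Solving, L = 81 and K = 81.

L* = 81, K* = 81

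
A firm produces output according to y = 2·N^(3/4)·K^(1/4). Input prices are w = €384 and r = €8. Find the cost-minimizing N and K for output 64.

Cost minimization requires the marginal rate of technical substitution to equal the input-price ratio: MP_N/MP_K = w/r.
Here MP_N/MP_K = (3/4)·(K/N)/(1/4) = 3·(K/N). Setting this equal to 384/8 = 48 gives K = 16N.
Substituting into y = 64: 2·N^(3/4)·(16N)^(1/4) = 64.
Solving, N = 16 and K = 256.

N* = 16, K* = 256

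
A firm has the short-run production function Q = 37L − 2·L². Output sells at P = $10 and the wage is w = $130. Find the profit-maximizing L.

The marginal product of L is MP_L = 37 − 4L.
A price-taking firm hires until the value of the marginal product equals the wage: P·MP_L = w, so 10·(37 − 4L) = 130.
Then 37 − 4L = 13, giving L = 6.

L* = 6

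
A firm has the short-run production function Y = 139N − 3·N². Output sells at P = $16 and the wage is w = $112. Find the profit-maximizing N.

N* = 22

The marginal product of N is MP_N = 139 − 6N.
A price-taking firm hires until the value of the marginal product equals the wage: P·MP_N = w, so 16·(139 − 6N) = 112.
Then 139 − 6N = 7, giving N = 22.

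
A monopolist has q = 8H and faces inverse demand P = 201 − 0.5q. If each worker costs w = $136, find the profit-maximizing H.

Marginal revenue from the inverse demand is MR = 201 − q.
The marginal product is MP_H = 8.
A monopolist hires until marginal revenue product equals the wage: MR·MP_H = w.
(201 − 8H)·8 = 136, so H = 23.

H* = 23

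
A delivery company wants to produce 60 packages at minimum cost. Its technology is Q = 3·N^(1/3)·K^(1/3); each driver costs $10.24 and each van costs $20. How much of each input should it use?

N* = 125, K* = 64

Cost minimization requires the marginal rate of technical substitution to equal the input-price ratio: MP_N/MP_K = w/r.
Here MP_N/MP_K = (1/3)·(K/N)/(1/3) = (K/N). Setting this equal to 10.24/20 = 0.512 gives K = 0.512N.
Substituting into Q = 60: 3·N^(1/3)·(0.512N)^(1/3) = 60.
Solving, N = 125 and K = 64.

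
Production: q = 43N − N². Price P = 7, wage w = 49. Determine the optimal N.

The marginal product of N is MP_N = 43 − 2N.
A price-taking firm hires until the value of the marginal product equals the wage: P·MP_N = w, so 7·(43 − 2N) = 49.
Then 43 − 2N = 7, giving N = 18.

N* = 18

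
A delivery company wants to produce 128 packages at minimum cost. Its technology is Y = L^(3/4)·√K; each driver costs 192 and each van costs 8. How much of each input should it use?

Cost minimization requires the marginal rate of technical substitution to equal the input-price ratio: MP_L/MP_K = w/r.
Here MP_L/MP_K = (3/4)·(K/L)/(1/2) = 1.5·(K/L). Setting this equal to 192/8 = 24 gives K = 16L.
Substituting into Y = 128: L^(3/4)·(16L)^(1/2) = 128.
Solving, L = 16 and K = 256.

L* = 16, K* = 256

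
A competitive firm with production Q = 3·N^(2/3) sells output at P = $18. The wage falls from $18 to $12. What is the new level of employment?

From P·MP_N = w with MP_N = 2·N^(-1/3), the labor demand is N(w) = (36/w)^(3).
At w = 18: N = 8. At w = 12: N = 27.

N* = 27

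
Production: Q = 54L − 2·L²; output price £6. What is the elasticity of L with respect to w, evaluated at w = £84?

From P·MP_L = w with MP_L = 54 − 4L, labor demand is L(w) = (54 − w/6)/4.
dL/dw = −1/(24) = -1/24.
At w = 84, L = 10, so ε = (dL/dw)·(w/L) = (-1/24)·(84/10) = -0.35.

ε = -0.35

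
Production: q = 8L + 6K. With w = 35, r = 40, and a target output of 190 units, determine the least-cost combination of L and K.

L* = 23.75, K* = 0

The inputs are perfect substitutes, so the firm uses whichever has the lower cost per unit of output.
Cost per unit of output via L is w/8 = 4.375; via K it is r/6 = 20/3. L is cheaper.
Producing q = 190 with L alone: L = 23.75, K = 0.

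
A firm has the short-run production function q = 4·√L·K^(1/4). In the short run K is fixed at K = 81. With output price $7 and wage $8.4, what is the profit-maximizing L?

With K = 81, MP_L = (1/2)·4·L^(-1/2)·81^(1/4) = 6·L^(-1/2).
Profit maximization for a price taker requires P·MP_L = w: 7·6·L^(-1/2) = 8.4.
So L^(-1/2) = 0.2, which gives L = 25.

L* = 25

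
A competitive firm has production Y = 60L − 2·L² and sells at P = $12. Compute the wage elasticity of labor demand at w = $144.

ε = -0.25

From P·MP_L = w with MP_L = 60 − 4L, labor demand is L(w) = (60 − w/12)/4.
dL/dw = −1/(48) = -1/48.
At w = 144, L = 12, so ε = (dL/dw)·(w/L) = (-1/48)·(144/12) = -0.25.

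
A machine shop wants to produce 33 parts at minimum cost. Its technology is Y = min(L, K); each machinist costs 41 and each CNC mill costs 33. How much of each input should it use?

L* = 33, K* = 33

With a fixed-proportions technology, the cost-minimizing bundle uses no slack in either input: L = K = Y.
So L = 33 and K = 33.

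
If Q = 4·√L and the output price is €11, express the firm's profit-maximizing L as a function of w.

L(w) = 484/w²

MP_L = (1/2)·4·L^(-1/2) = 2·L^(-1/2).
Setting P·MP_L = w: 22·L^(-1/2) = w.
Solving for L: L^(-1/2) = w/22, so L = (22/w)^(2).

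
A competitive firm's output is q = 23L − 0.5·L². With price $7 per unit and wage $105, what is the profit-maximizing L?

L* = 8

The marginal product of L is MP_L = 23 − L.
A price-taking firm hires until the value of the marginal product equals the wage: P·MP_L = w, so 7·(23 − L) = 105.
Then 23 − L = 15, giving L = 8.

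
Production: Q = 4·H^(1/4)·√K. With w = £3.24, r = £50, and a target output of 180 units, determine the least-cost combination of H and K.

Cost minimization requires the marginal rate of technical substitution to equal the input-price ratio: MP_H/MP_K = w/r.
Here MP_H/MP_K = (1/4)·(K/H)/(1/2) = 0.5·(K/H). Setting this equal to 3.24/50 = 0.0648 gives K = 0.1296H.
Substituting into Q = 180: 4·H^(1/4)·(0.1296H)^(1/2) = 180.
Solving, H = 625 and K = 81.

H* = 625, K* = 81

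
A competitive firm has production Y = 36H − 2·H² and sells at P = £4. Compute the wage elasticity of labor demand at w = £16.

From P·MP_H = w with MP_H = 36 − 4H, labor demand is H(w) = (36 − w/4)/4.
dH/dw = −1/(16) = -0.0625.
At w = 16, H = 8, so ε = (dH/dw)·(w/H) = (-0.0625)·(16/8) = -0.125.

ε = -0.125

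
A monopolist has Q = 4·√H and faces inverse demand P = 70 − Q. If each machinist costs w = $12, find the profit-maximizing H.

Marginal revenue from the inverse demand is MR = 70 − 2Q.
The marginal product is MP_H = 2·H^(-1/2).
A monopolist hires until marginal revenue product equals the wage: MR·MP_H = w.
At H, Q = 4·√H. Substituting and solving: (70 − 8·√H)·2·H^(-1/2) = 12 gives H = 25.

H* = 25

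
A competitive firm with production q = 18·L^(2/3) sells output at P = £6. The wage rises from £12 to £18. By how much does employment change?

ΔL = -152

From P·MP_L = w with MP_L = 12·L^(-1/3), the labor demand is L(w) = (72/w)^(3).
At w = 12: L = 216. At w = 18: L = 64.
ΔL = 64 − 216 = -152.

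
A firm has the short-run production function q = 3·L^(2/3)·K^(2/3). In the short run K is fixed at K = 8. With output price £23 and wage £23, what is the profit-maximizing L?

With K = 8, MP_L = (2/3)·3·L^(-1/3)·8^(2/3) = 8·L^(-1/3).
Profit maximization for a price taker requires P·MP_L = w: 23·8·L^(-1/3) = 23.
So L^(-1/3) = 0.125, which gives L = 512.

L* = 512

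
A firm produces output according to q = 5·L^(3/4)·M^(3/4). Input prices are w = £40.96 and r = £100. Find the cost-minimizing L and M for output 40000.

L* = 625, M* = 256

Cost minimization requires the marginal rate of technical substitution to equal the input-price ratio: MP_L/MP_M = w/r.
Here MP_L/MP_M = (3/4)·(M/L)/(3/4) = (M/L). Setting this equal to 40.96/100 = 0.4096 gives M = 0.4096L.
Substituting into q = 40000: 5·L^(3/4)·(0.4096L)^(3/4) = 40000.
Solving, L = 625 and M = 256.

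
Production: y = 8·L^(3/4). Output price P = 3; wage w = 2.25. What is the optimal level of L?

L* = 4096

MP_L = (3/4)·8·L^(-1/4) = 6·L^(-1/4).
Profit maximization for a price taker requires P·MP_L = w: 3·6·L^(-1/4) = 2.25.
So L^(-1/4) = 0.125, which gives L = 4096.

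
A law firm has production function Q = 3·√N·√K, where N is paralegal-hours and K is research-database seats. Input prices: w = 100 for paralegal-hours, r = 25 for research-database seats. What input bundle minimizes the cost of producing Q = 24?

Cost minimization requires the marginal rate of technical substitution to equal the input-price ratio: MP_N/MP_K = w/r.
Here MP_N/MP_K = (1/2)·(K/N)/(1/2) = (K/N). Setting this equal to 100/25 = 4 gives K = 4N.
Substituting into Q = 24: 3·N^(1/2)·(4N)^(1/2) = 24.
Solving, N = 4 and K = 16.

N* = 4, K* = 16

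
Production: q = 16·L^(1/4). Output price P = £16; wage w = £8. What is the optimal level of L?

L* = 16

MP_L = (1/4)·16·L^(-3/4) = 4·L^(-3/4).
Profit maximization for a price taker requires P·MP_L = w: 16·4·L^(-3/4) = 8.
So L^(-3/4) = 0.125, which gives L = 16.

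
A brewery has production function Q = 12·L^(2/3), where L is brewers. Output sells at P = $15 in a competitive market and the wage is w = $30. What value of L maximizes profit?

MP_L = (2/3)·12·L^(-1/3) = 8·L^(-1/3).
Profit maximization for a price taker requires P·MP_L = w: 15·8·L^(-1/3) = 30.
So L^(-1/3) = 0.25, which gives L = 64.

L* = 64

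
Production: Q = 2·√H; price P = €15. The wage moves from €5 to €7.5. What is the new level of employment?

From P·MP_H = w with MP_H = H^(-1/2), the labor demand is H(w) = (15/w)^(2).
At w = 5: H = 9. At w = 7.5: H = 4.

H* = 4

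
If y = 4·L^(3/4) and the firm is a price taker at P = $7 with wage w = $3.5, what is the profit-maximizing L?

MP_L = (3/4)·4·L^(-1/4) = 3·L^(-1/4).
Profit maximization for a price taker requires P·MP_L = w: 7·3·L^(-1/4) = 3.5.
So L^(-1/4) = 1/6, which gives L = 1296.

L* = 1296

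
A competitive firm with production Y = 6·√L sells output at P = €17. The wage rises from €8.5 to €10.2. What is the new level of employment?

From P·MP_L = w with MP_L = 3·L^(-1/2), the labor demand is L(w) = (51/w)^(2).
At w = 8.5: L = 36. At w = 10.2: L = 25.

L* = 25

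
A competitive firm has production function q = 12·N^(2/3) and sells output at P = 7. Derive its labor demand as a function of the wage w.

N(w) = 175616/w³

MP_N = (2/3)·12·N^(-1/3) = 8·N^(-1/3).
Setting P·MP_N = w: 56·N^(-1/3) = w.
Solving for N: N^(-1/3) = w/56, so N = (56/w)^(3).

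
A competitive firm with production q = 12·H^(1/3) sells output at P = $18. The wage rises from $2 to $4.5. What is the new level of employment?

H* = 64

From P·MP_H = w with MP_H = 4·H^(-2/3), the labor demand is H(w) = (72/w)^(3/2).
At w = 2: H = 216. At w = 4.5: H = 64.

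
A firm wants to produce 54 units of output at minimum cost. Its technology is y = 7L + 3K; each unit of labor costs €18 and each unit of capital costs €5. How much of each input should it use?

L* = 0, K* = 18

The inputs are perfect substitutes, so the firm uses whichever has the lower cost per unit of output.
Cost per unit of output via L is w/7 = 18/7; via K it is r/3 = 5/3. K is cheaper.
Producing y = 54 with K alone: L = 0, K = 18.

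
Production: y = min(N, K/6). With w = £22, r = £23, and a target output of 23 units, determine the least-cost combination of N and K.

With a fixed-proportions technology, the cost-minimizing bundle uses no slack in either input: N = K/6 = y.
So N = 23 and K = 6·23 = 138.

N* = 23, K* = 138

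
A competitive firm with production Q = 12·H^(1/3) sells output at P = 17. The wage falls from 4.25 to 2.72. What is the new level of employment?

H* = 125

From P·MP_H = w with MP_H = 4·H^(-2/3), the labor demand is H(w) = (68/w)^(3/2).
At w = 4.25: H = 64. At w = 2.72: H = 125.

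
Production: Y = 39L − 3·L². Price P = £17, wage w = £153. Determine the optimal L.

The marginal product of L is MP_L = 39 − 6L.
A price-taking firm hires until the value of the marginal product equals the wage: P·MP_L = w, so 17·(39 − 6L) = 153.
Then 39 − 6L = 9, giving L = 5.

L* = 5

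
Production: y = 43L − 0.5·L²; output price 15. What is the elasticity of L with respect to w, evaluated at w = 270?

From P·MP_L = w with MP_L = 43 − L, labor demand is L(w) = 43 − w/15.
dL/dw = −1/(15) = -1/15.
At w = 270, L = 25, so ε = (dL/dw)·(w/L) = (-1/15)·(270/25) = -0.72.

ε = -0.72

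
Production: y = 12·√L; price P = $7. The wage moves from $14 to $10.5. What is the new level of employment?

From P·MP_L = w with MP_L = 6·L^(-1/2), the labor demand is L(w) = (42/w)^(2).
At w = 14: L = 9. At w = 10.5: L = 16.

L* = 16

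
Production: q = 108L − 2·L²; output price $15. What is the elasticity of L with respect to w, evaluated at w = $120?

ε = -0.08

From P·MP_L = w with MP_L = 108 − 4L, labor demand is L(w) = (108 − w/15)/4.
dL/dw = −1/(60) = -1/60.
At w = 120, L = 25, so ε = (dL/dw)·(w/L) = (-1/60)·(120/25) = -0.08.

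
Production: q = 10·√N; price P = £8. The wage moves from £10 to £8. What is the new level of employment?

N* = 25

From P·MP_N = w with MP_N = 5·N^(-1/2), the labor demand is N(w) = (40/w)^(2).
At w = 10: N = 16. At w = 8: N = 25.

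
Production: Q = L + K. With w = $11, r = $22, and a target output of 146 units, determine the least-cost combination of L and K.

The inputs are perfect substitutes, so the firm uses whichever has the lower cost per unit of output.
Cost per unit of output via L is 11; via K it is 22. L is cheaper.
Producing Q = 146 with L alone: L = 146, K = 0.

L* = 146, K* = 0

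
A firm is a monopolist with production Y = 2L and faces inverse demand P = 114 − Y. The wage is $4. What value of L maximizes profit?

Marginal revenue from the inverse demand is MR = 114 − 2Y.
The marginal product is MP_L = 2.
A monopolist hires until marginal revenue product equals the wage: MR·MP_L = w.
(114 − 4L)·2 = 4, so L = 28.

L* = 28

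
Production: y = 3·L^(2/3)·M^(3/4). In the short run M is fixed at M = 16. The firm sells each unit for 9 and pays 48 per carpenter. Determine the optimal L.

With M = 16, MP_L = (2/3)·3·L^(-1/3)·16^(3/4) = 16·L^(-1/3).
Profit maximization for a price taker requires P·MP_L = w: 9·16·L^(-1/3) = 48.
So L^(-1/3) = 1/3, which gives L = 27.

L* = 27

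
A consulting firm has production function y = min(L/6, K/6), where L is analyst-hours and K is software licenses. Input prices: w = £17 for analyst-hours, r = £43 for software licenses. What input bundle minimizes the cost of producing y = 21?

L* = 126, K* = 126

With a fixed-proportions technology, the cost-minimizing bundle uses no slack in either input: L/6 = K/6 = y.
So L = 6·21 = 126 and K = 6·21 = 126.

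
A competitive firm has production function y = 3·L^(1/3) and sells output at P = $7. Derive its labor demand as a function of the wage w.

MP_L = (1/3)·3·L^(-2/3) = L^(-2/3).
Setting P·MP_L = w: 7·L^(-2/3) = w.
Solving for L: L^(-2/3) = w/7, so L = (7/w)^(3/2).

L(w) = (7/w)^(3/2)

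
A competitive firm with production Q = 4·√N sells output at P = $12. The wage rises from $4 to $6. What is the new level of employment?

N* = 16

From P·MP_N = w with MP_N = 2·N^(-1/2), the labor demand is N(w) = (24/w)^(2).
At w = 4: N = 36. At w = 6: N = 16.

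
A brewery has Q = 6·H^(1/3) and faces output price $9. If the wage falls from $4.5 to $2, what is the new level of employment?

H* = 27

From P·MP_H = w with MP_H = 2·H^(-2/3), the labor demand is H(w) = (18/w)^(3/2).
At w = 4.5: H = 8. At w = 2: H = 27.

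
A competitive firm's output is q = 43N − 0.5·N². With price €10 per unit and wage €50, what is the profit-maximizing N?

N* = 38

The marginal product of N is MP_N = 43 − N.
A price-taking firm hires until the value of the marginal product equals the wage: P·MP_N = w, so 10·(43 − N) = 50.
Then 43 − N = 5, giving N = 38.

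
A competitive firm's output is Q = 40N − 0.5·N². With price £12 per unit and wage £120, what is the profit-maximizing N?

The marginal product of N is MP_N = 40 − N.
A price-taking firm hires until the value of the marginal product equals the wage: P·MP_N = w, so 12·(40 − N) = 120.
Then 40 − N = 10, giving N = 30.

N* = 30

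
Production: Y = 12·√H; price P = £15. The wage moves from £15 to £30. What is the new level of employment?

From P·MP_H = w with MP_H = 6·H^(-1/2), the labor demand is H(w) = (90/w)^(2).
At w = 15: H = 36. At w = 30: H = 9.

H* = 9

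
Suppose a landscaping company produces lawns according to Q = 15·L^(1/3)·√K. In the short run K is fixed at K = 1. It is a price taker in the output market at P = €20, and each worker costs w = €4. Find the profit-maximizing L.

With K = 1, MP_L = (1/3)·15·L^(-2/3)·1^(1/2) = 5·L^(-2/3).
Profit maximization for a price taker requires P·MP_L = w: 20·5·L^(-2/3) = 4.
So L^(-2/3) = 0.04, which gives L = 125.

L* = 125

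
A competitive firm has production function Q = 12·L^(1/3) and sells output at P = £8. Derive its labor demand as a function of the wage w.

L(w) = (32/w)^(3/2)

MP_L = (1/3)·12·L^(-2/3) = 4·L^(-2/3).
Setting P·MP_L = w: 32·L^(-2/3) = w.
Solving for L: L^(-2/3) = w/32, so L = (32/w)^(3/2).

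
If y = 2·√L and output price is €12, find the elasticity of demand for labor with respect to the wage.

ε = -2

MP_L = (1/2)·2·L^(-1/2), so P·MP_L = w gives 12·L^(-1/2) = w.
Solving, L(w) = (12/w)^(2). This is a constant-elasticity form: L ∝ w^(−2), so ε = −2.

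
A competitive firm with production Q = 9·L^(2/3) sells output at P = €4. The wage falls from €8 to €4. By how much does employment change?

From P·MP_L = w with MP_L = 6·L^(-1/3), the labor demand is L(w) = (24/w)^(3).
At w = 8: L = 27. At w = 4: L = 216.
ΔL = 216 − 27 = 189.

ΔL = 189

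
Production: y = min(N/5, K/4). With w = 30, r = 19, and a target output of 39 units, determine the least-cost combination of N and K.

With a fixed-proportions technology, the cost-minimizing bundle uses no slack in either input: N/5 = K/4 = y.
So N = 5·39 = 195 and K = 4·39 = 156.

N* = 195, K* = 156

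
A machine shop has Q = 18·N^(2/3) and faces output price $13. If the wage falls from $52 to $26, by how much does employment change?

ΔN = 189

From P·MP_N = w with MP_N = 12·N^(-1/3), the labor demand is N(w) = (156/w)^(3).
At w = 52: N = 27. At w = 26: N = 216.
ΔN = 216 − 27 = 189.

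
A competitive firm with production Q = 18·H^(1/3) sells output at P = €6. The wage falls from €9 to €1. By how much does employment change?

ΔH = 208

From P·MP_H = w with MP_H = 6·H^(-2/3), the labor demand is H(w) = (36/w)^(3/2).
At w = 9: H = 8. At w = 1: H = 216.
ΔH = 216 − 8 = 208.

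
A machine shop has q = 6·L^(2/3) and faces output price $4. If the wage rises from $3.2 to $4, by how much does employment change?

ΔL = -61

From P·MP_L = w with MP_L = 4·L^(-1/3), the labor demand is L(w) = (16/w)^(3).
At w = 3.2: L = 125. At w = 4: L = 64.
ΔL = 64 − 125 = -61.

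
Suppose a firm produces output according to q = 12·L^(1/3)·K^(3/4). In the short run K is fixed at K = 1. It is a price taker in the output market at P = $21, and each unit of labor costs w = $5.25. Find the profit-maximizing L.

L* = 64

With K = 1, MP_L = (1/3)·12·L^(-2/3)·1^(3/4) = 4·L^(-2/3).
Profit maximization for a price taker requires P·MP_L = w: 21·4·L^(-2/3) = 5.25.
So L^(-2/3) = 0.0625, which gives L = 64.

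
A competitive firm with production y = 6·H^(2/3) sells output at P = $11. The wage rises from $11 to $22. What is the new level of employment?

From P·MP_H = w with MP_H = 4·H^(-1/3), the labor demand is H(w) = (44/w)^(3).
At w = 11: H = 64. At w = 22: H = 8.

H* = 8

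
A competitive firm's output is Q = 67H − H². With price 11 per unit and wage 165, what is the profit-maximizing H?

H* = 26

The marginal product of H is MP_H = 67 − 2H.
A price-taking firm hires until the value of the marginal product equals the wage: P·MP_H = w, so 11·(67 − 2H) = 165.
Then 67 − 2H = 15, giving H = 26.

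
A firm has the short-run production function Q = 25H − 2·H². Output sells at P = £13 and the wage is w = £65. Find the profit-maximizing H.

The marginal product of H is MP_H = 25 − 4H.
A price-taking firm hires until the value of the marginal product equals the wage: P·MP_H = w, so 13·(25 − 4H) = 65.
Then 25 − 4H = 5, giving H = 5.

H* = 5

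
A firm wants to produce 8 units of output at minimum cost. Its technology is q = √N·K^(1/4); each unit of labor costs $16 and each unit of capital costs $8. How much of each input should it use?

Cost minimization requires the marginal rate of technical substitution to equal the input-price ratio: MP_N/MP_K = w/r.
Here MP_N/MP_K = (1/2)·(K/N)/(1/4) = 2·(K/N). Setting this equal to 16/8 = 2 gives K = N.
Substituting into q = 8: N^(1/2)·(N)^(1/4) = 8.
Solving, N = 16 and K = 16.

N* = 16, K* = 16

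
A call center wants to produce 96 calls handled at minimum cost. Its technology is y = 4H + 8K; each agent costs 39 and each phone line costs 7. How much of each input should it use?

The inputs are perfect substitutes, so the firm uses whichever has the lower cost per unit of output.
Cost per unit of output via H is w/4 = 9.75; via K it is r/8 = 0.875. K is cheaper.
Producing y = 96 with K alone: H = 0, K = 12.

H* = 0, K* = 12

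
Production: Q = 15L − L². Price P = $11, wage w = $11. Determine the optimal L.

L* = 7

The marginal product of L is MP_L = 15 − 2L.
A price-taking firm hires until the value of the marginal product equals the wage: P·MP_L = w, so 11·(15 − 2L) = 11.
Then 15 − 2L = 1, giving L = 7.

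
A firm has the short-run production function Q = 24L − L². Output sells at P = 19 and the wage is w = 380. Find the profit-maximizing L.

L* = 2

The marginal product of L is MP_L = 24 − 2L.
A price-taking firm hires until the value of the marginal product equals the wage: P·MP_L = w, so 19·(24 − 2L) = 380.
Then 24 − 2L = 20, giving L = 2.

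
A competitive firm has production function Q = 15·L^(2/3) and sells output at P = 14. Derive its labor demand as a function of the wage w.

MP_L = (2/3)·15·L^(-1/3) = 10·L^(-1/3).
Setting P·MP_L = w: 140·L^(-1/3) = w.
Solving for L: L^(-1/3) = w/140, so L = (140/w)^(3).

L(w) = 2744000/w³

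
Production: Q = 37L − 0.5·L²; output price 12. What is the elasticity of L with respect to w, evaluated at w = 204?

From P·MP_L = w with MP_L = 37 − L, labor demand is L(w) = 37 − w/12.
dL/dw = −1/(12) = -1/12.
At w = 204, L = 20, so ε = (dL/dw)·(w/L) = (-1/12)·(204/20) = -0.85.

ε = -0.85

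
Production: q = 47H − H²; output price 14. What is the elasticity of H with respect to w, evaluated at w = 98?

From P·MP_H = w with MP_H = 47 − 2H, labor demand is H(w) = (47 − w/14)/2.
dH/dw = −1/(28) = -1/28.
At w = 98, H = 20, so ε = (dH/dw)·(w/H) = (-1/28)·(98/20) = -0.175.

ε = -0.175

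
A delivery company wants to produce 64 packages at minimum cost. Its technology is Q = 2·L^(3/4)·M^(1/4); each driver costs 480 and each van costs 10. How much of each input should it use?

L* = 16, M* = 256

Cost minimization requires the marginal rate of technical substitution to equal the input-price ratio: MP_L/MP_M = w/r.
Here MP_L/MP_M = (3/4)·(M/L)/(1/4) = 3·(M/L). Setting this equal to 480/10 = 48 gives M = 16L.
Substituting into Q = 64: 2·L^(3/4)·(16L)^(1/4) = 64.
Solving, L = 16 and M = 256.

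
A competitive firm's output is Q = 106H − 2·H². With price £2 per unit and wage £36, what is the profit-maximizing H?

H* = 22

The marginal product of H is MP_H = 106 − 4H.
A price-taking firm hires until the value of the marginal product equals the wage: P·MP_H = w, so 2·(106 − 4H) = 36.
Then 106 − 4H = 18, giving H = 22.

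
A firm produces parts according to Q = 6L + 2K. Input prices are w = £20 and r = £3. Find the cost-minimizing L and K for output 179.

L* = 0, K* = 89.5

The inputs are perfect substitutes, so the firm uses whichever has the lower cost per unit of output.
Cost per unit of output via L is w/6 = 10/3; via K it is r/2 = 1.5. K is cheaper.
Producing Q = 179 with K alone: L = 0, K = 89.5.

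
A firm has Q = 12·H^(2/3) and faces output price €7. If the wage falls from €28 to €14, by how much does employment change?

ΔH = 56

From P·MP_H = w with MP_H = 8·H^(-1/3), the labor demand is H(w) = (56/w)^(3).
At w = 28: H = 8. At w = 14: H = 64.
ΔH = 64 − 8 = 56.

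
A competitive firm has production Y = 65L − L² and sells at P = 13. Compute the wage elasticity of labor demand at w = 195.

ε = -0.3

From P·MP_L = w with MP_L = 65 − 2L, labor demand is L(w) = (65 − w/13)/2.
dL/dw = −1/(26) = -1/26.
At w = 195, L = 25, so ε = (dL/dw)·(w/L) = (-1/26)·(195/25) = -0.3.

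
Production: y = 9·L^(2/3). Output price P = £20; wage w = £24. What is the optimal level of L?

L* = 125

MP_L = (2/3)·9·L^(-1/3) = 6·L^(-1/3).
Profit maximization for a price taker requires P·MP_L = w: 20·6·L^(-1/3) = 24.
So L^(-1/3) = 0.2, which gives L = 125.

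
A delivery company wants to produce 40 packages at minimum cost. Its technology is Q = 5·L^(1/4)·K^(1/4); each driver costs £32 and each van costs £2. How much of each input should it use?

L* = 16, K* = 256

Cost minimization requires the marginal rate of technical substitution to equal the input-price ratio: MP_L/MP_K = w/r.
Here MP_L/MP_K = (1/4)·(K/L)/(1/4) = (K/L). Setting this equal to 32/2 = 16 gives K = 16L.
Substituting into Q = 40: 5·L^(1/4)·(16L)^(1/4) = 40.
Solving, L = 16 and K = 256.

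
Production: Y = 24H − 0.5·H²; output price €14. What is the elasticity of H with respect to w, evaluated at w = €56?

From P·MP_H = w with MP_H = 24 − H, labor demand is H(w) = 24 − w/14.
dH/dw = −1/(14) = -1/14.
At w = 56, H = 20, so ε = (dH/dw)·(w/H) = (-1/14)·(56/20) = -0.2.

ε = -0.2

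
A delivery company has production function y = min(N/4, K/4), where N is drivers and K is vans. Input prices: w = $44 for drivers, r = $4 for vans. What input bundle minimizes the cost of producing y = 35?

With a fixed-proportions technology, the cost-minimizing bundle uses no slack in either input: N/4 = K/4 = y.
So N = 4·35 = 140 and K = 4·35 = 140.

N* = 140, K* = 140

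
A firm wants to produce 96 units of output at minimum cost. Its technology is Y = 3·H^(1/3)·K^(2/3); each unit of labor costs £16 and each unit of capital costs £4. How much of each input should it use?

H* = 8, K* = 64

Cost minimization requires the marginal rate of technical substitution to equal the input-price ratio: MP_H/MP_K = w/r.
Here MP_H/MP_K = (1/3)·(K/H)/(2/3) = 0.5·(K/H). Setting this equal to 16/4 = 4 gives K = 8H.
Substituting into Y = 96: 3·H^(1/3)·(8H)^(2/3) = 96.
Solving, H = 8 and K = 64.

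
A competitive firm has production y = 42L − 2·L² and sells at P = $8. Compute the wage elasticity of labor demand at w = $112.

ε = -0.5

From P·MP_L = w with MP_L = 42 − 4L, labor demand is L(w) = (42 − w/8)/4.
dL/dw = −1/(32) = -0.03125.
At w = 112, L = 7, so ε = (dL/dw)·(w/L) = (-0.03125)·(112/7) = -0.5.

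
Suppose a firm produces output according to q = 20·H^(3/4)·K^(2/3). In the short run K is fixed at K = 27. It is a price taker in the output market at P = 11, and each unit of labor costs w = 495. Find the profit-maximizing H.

H* = 81

With K = 27, MP_H = (3/4)·20·H^(-1/4)·27^(2/3) = 135·H^(-1/4).
Profit maximization for a price taker requires P·MP_H = w: 11·135·H^(-1/4) = 495.
So H^(-1/4) = 1/3, which gives H = 81.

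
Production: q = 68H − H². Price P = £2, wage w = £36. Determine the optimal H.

The marginal product of H is MP_H = 68 − 2H.
A price-taking firm hires until the value of the marginal product equals the wage: P·MP_H = w, so 2·(68 − 2H) = 36.
Then 68 − 2H = 18, giving H = 25.

H* = 25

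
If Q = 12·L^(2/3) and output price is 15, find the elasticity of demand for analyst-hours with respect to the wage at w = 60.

ε = -3

MP_L = (2/3)·12·L^(-1/3), so P·MP_L = w gives 120·L^(-1/3) = w.
Solving, L(w) = (120/w)^(3). This is a constant-elasticity form: L ∝ w^(−3), so ε = −3.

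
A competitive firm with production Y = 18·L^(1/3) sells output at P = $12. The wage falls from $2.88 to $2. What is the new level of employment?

From P·MP_L = w with MP_L = 6·L^(-2/3), the labor demand is L(w) = (72/w)^(3/2).
At w = 2.88: L = 125. At w = 2: L = 216.

L* = 216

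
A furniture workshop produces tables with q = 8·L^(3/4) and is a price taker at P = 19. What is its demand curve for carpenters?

MP_L = (3/4)·8·L^(-1/4) = 6·L^(-1/4).
Setting P·MP_L = w: 114·L^(-1/4) = w.
Solving for L: L^(-1/4) = w/114, so L = (114/w)^(4).

L(w) = (114/w)^(4)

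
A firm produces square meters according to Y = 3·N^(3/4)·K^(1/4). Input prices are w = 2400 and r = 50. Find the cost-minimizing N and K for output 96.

Cost minimization requires the marginal rate of technical substitution to equal the input-price ratio: MP_N/MP_K = w/r.
Here MP_N/MP_K = (3/4)·(K/N)/(1/4) = 3·(K/N). Setting this equal to 2400/50 = 48 gives K = 16N.
Substituting into Y = 96: 3·N^(3/4)·(16N)^(1/4) = 96.
Solving, N = 16 and K = 256.

N* = 16, K* = 256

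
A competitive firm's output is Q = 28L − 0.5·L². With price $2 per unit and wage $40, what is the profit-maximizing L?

L* = 8

The marginal product of L is MP_L = 28 − L.
A price-taking firm hires until the value of the marginal product equals the wage: P·MP_L = w, so 2·(28 − L) = 40.
Then 28 − L = 20, giving L = 8.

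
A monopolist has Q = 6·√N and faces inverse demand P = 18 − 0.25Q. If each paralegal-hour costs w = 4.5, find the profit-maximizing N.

Marginal revenue from the inverse demand is MR = 18 − 0.5Q.
The marginal product is MP_N = 3·N^(-1/2).
A monopolist hires until marginal revenue product equals the wage: MR·MP_N = w.
At N, Q = 6·√N. Substituting and solving: (18 − 3·√N)·3·N^(-1/2) = 4.5 gives N = 16.

N* = 16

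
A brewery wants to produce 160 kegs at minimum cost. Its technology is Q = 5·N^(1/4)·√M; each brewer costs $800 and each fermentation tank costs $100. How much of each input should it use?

Cost minimization requires the marginal rate of technical substitution to equal the input-price ratio: MP_N/MP_M = w/r.
Here MP_N/MP_M = (1/4)·(M/N)/(1/2) = 0.5·(M/N). Setting this equal to 800/100 = 8 gives M = 16N.
Substituting into Q = 160: 5·N^(1/4)·(16N)^(1/2) = 160.
Solving, N = 16 and M = 256.

N* = 16, M* = 256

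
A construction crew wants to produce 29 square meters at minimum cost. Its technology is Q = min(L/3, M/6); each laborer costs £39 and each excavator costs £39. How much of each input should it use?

With a fixed-proportions technology, the cost-minimizing bundle uses no slack in either input: L/3 = M/6 = Q.
So L = 3·29 = 87 and M = 6·29 = 174.

L* = 87, M* = 174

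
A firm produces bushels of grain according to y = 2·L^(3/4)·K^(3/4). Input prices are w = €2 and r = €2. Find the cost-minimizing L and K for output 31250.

Cost minimization requires the marginal rate of technical substitution to equal the input-price ratio: MP_L/MP_K = w/r.
Here MP_L/MP_K = (3/4)·(K/L)/(3/4) = (K/L). Setting this equal to 2/2 = 1 gives K = L.
Substituting into y = 31250: 2·L^(3/4)·(L)^(3/4) = 31250.
Solving, L = 625 and K = 625.

L* = 625, K* = 625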